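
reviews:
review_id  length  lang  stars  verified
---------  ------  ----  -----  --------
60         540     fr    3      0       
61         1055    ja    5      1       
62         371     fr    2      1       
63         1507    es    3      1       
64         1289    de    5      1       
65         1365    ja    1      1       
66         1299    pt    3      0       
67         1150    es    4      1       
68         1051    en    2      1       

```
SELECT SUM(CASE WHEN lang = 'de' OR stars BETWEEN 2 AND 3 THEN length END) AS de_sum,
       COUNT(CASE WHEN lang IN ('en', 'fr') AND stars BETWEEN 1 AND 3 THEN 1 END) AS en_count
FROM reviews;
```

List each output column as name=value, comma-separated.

[de_sum: lang = 'de' OR stars BETWEEN 2 AND 3]
review_id=60: ✓ → 540
review_id=61: ✗
review_id=62: ✓ → 371
review_id=63: ✓ → 1507
review_id=64: ✓ → 1289
review_id=65: ✗
review_id=66: ✓ → 1299
review_id=67: ✗
review_id=68: ✓ → 1051
de_sum = 540 + 371 + 1507 + 1289 + 1299 + 1051 = 6057
—
[en_count: lang IN ('en', 'fr') AND stars BETWEEN 1 AND 3]
review_id=60: ✓ → 1
review_id=61: ✗
review_id=62: ✓ → 1
review_id=63: ✗
review_id=64: ✗
review_id=65: ✗
review_id=66: ✗
review_id=67: ✗
review_id=68: ✓ → 1
en_count = COUNT(1, 1, 1) = 3

de_sum=6057, en_count=3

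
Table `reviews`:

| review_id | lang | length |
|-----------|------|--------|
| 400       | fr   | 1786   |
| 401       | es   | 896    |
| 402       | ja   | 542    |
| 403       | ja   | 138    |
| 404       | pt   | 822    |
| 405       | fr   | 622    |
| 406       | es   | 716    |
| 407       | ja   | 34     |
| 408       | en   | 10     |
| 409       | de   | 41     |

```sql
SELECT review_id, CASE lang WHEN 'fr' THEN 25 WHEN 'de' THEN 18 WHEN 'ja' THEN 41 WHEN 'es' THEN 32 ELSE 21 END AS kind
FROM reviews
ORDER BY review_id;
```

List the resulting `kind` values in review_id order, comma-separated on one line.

25, 32, 41, 41, 21, 25, 32, 41, 21, 18

review_id=400: lang='fr' → 25
review_id=401: lang='es' → 32
review_id=402: lang='ja' → 41
review_id=403: lang='ja' → 41
review_id=404: ELSE → 21
review_id=405: lang='fr' → 25
review_id=406: lang='es' → 32
review_id=407: lang='ja' → 41
review_id=408: ELSE → 21
review_id=409: lang='de' → 18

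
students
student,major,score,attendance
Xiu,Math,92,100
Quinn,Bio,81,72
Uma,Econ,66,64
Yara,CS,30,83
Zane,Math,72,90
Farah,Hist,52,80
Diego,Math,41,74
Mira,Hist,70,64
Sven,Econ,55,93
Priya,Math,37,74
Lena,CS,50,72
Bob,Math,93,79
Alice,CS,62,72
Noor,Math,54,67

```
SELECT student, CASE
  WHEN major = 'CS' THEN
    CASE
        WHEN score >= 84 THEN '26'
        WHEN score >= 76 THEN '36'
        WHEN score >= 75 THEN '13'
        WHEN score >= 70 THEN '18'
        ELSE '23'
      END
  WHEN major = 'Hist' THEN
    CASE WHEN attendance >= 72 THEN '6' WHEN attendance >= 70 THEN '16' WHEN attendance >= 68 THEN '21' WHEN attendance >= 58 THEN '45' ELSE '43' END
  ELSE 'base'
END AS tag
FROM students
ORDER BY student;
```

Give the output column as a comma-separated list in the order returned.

23, base, base, 6, 23, 45, base, base, base, base, base, base, 23, base

student=Alice: major='CS' → inner[ELSE] → 23
student=Bob: major='Math' → outer ELSE → base
student=Diego: major='Math' → outer ELSE → base
student=Farah: major='Hist' → inner[attendance >= 72] → 6
student=Lena: major='CS' → inner[ELSE] → 23
student=Mira: major='Hist' → inner[attendance >= 58] → 45
student=Noor: major='Math' → outer ELSE → base
student=Priya: major='Math' → outer ELSE → base
student=Quinn: major='Bio' → outer ELSE → base
student=Sven: major='Econ' → outer ELSE → base
student=Uma: major='Econ' → outer ELSE → base
student=Xiu: major='Math' → outer ELSE → base
student=Yara: major='CS' → inner[ELSE] → 23
student=Zane: major='Math' → outer ELSE → base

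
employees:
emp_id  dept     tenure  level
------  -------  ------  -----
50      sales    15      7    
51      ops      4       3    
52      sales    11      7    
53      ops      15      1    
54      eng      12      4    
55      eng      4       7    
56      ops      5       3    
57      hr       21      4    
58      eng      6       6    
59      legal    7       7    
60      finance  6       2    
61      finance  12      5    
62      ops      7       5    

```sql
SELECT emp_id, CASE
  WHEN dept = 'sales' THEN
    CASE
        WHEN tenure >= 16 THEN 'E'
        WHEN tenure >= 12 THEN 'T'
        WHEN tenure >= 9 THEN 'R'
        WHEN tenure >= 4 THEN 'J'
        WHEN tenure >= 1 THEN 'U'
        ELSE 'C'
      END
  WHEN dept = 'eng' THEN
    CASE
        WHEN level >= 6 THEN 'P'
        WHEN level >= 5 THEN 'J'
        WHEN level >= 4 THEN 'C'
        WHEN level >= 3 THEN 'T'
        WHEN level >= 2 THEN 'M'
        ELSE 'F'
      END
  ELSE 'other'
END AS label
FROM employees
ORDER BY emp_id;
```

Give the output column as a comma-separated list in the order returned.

emp_id=50: dept='sales' → inner[tenure >= 12] → T
emp_id=51: dept='ops' → outer ELSE → other
emp_id=52: dept='sales' → inner[tenure >= 9] → R
emp_id=53: dept='ops' → outer ELSE → other
emp_id=54: dept='eng' → inner[level >= 4] → C
emp_id=55: dept='eng' → inner[level >= 6] → P
emp_id=56: dept='ops' → outer ELSE → other
emp_id=57: dept='hr' → outer ELSE → other
emp_id=58: dept='eng' → inner[level >= 6] → P
emp_id=59: dept='legal' → outer ELSE → other
emp_id=60: dept='finance' → outer ELSE → other
emp_id=61: dept='finance' → outer ELSE → other
emp_id=62: dept='ops' → outer ELSE → other

T, other, R, other, C, P, other, other, P, other, other, other, other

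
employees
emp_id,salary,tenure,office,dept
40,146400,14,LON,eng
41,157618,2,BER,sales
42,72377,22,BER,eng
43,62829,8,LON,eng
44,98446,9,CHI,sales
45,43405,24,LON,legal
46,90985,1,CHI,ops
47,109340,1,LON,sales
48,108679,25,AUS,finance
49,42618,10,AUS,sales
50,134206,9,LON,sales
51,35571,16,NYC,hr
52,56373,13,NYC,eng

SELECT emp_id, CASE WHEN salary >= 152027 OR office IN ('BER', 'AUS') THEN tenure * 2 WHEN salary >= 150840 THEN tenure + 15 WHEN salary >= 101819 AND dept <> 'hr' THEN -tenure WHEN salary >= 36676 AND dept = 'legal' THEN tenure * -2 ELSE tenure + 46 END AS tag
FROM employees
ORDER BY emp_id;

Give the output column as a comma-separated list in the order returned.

emp_id=40: salary >= 101819 AND dept <> 'hr' → -14
emp_id=41: salary >= 152027 OR office IN ('BER', 'AUS') → 4
emp_id=42: salary >= 152027 OR office IN ('BER', 'AUS') → 44
emp_id=43: ELSE → 54
emp_id=44: ELSE → 55
emp_id=45: salary >= 36676 AND dept = 'legal' → -48
emp_id=46: ELSE → 47
emp_id=47: salary >= 101819 AND dept <> 'hr' → -1
emp_id=48: salary >= 152027 OR office IN ('BER', 'AUS') → 50
emp_id=49: salary >= 152027 OR office IN ('BER', 'AUS') → 20
emp_id=50: salary >= 101819 AND dept <> 'hr' → -9
emp_id=51: ELSE → 62
emp_id=52: ELSE → 59

-14, 4, 44, 54, 55, -48, 47, -1, 50, 20, -9, 62, 59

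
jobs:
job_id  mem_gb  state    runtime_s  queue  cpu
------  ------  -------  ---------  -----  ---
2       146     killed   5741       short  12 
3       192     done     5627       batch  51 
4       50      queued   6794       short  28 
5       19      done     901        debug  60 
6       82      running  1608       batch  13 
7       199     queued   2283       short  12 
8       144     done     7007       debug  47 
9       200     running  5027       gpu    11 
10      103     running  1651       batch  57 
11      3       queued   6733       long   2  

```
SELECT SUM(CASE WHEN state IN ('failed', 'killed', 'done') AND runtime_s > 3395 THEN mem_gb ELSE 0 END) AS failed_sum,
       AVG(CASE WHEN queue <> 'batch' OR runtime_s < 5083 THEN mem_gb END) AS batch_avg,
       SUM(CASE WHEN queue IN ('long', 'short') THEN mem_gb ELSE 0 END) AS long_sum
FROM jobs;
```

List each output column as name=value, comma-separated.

[failed_sum: state IN ('failed', 'killed', 'done') AND runtime_s > 3395]
job_id=2: ✓ → 146
job_id=3: ✓ → 192
job_id=4: ✗
job_id=5: ✗
job_id=6: ✗
job_id=7: ✗
job_id=8: ✓ → 144
job_id=9: ✗
job_id=10: ✗
job_id=11: ✗
failed_sum = 146 + 192 + 144 = 482
—
[batch_avg: queue <> 'batch' OR runtime_s < 5083]
job_id=2: ✓ → 146
job_id=3: ✗
job_id=4: ✓ → 50
job_id=5: ✓ → 19
job_id=6: ✓ → 82
job_id=7: ✓ → 199
job_id=8: ✓ → 144
job_id=9: ✓ → 200
job_id=10: ✓ → 103
job_id=11: ✓ → 3
batch_avg = (146 + 50 + 19 + 82 + 199 + 144 + 200 + 103 + 3) / 9 = 105.1111111111
—
[long_sum: queue IN ('long', 'short')]
job_id=2: ✓ → 146
job_id=3: ✗
job_id=4: ✓ → 50
job_id=5: ✗
job_id=6: ✗
job_id=7: ✓ → 199
job_id=8: ✗
job_id=9: ✗
job_id=10: ✗
job_id=11: ✓ → 3
long_sum = 146 + 50 + 199 + 3 = 398

failed_sum=482, batch_avg=105.1111111111, long_sum=398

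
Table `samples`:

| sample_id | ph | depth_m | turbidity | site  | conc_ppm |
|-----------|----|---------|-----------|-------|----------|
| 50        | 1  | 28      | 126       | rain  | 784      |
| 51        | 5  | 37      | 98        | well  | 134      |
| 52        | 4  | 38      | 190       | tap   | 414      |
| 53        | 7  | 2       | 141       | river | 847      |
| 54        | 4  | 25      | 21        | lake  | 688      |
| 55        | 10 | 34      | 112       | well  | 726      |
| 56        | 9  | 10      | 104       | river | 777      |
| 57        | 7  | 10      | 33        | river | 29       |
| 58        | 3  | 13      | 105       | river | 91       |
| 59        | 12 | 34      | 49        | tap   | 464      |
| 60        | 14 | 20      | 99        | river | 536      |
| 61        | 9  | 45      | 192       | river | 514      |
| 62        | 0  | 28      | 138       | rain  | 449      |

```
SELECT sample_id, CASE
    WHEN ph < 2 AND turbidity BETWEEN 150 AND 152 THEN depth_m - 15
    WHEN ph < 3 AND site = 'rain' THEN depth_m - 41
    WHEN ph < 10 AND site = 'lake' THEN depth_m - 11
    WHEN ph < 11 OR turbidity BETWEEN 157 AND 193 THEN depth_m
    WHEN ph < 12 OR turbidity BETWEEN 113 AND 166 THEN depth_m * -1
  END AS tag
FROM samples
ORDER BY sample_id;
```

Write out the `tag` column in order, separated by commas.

sample_id=50: ph < 3 AND site = 'rain' → -13
sample_id=51: ph < 11 OR turbidity BETWEEN 157 AND 193 → 37
sample_id=52: ph < 11 OR turbidity BETWEEN 157 AND 193 → 38
sample_id=53: ph < 11 OR turbidity BETWEEN 157 AND 193 → 2
sample_id=54: ph < 10 AND site = 'lake' → 14
sample_id=55: ph < 11 OR turbidity BETWEEN 157 AND 193 → 34
sample_id=56: ph < 11 OR turbidity BETWEEN 157 AND 193 → 10
sample_id=57: ph < 11 OR turbidity BETWEEN 157 AND 193 → 10
sample_id=58: ph < 11 OR turbidity BETWEEN 157 AND 193 → 13
sample_id=59: (no match → NULL) → NULL
sample_id=60: (no match → NULL) → NULL
sample_id=61: ph < 11 OR turbidity BETWEEN 157 AND 193 → 45
sample_id=62: ph < 3 AND site = 'rain' → -13

-13, 37, 38, 2, 14, 34, 10, 10, 13, NULL, NULL, 45, -13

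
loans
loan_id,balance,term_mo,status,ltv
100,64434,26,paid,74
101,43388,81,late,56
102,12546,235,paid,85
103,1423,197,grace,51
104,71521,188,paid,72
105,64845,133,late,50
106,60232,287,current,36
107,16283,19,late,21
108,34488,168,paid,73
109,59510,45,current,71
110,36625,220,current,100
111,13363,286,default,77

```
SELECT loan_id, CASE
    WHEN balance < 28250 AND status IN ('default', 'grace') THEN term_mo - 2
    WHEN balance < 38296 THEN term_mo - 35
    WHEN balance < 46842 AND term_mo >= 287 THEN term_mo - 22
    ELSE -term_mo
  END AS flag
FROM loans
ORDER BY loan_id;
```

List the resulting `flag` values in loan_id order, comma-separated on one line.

loan_id=100: ELSE → -26
loan_id=101: ELSE → -81
loan_id=102: balance < 38296 → 200
loan_id=103: balance < 28250 AND status IN ('default', 'grace') → 195
loan_id=104: ELSE → -188
loan_id=105: ELSE → -133
loan_id=106: ELSE → -287
loan_id=107: balance < 38296 → -16
loan_id=108: balance < 38296 → 133
loan_id=109: ELSE → -45
loan_id=110: balance < 38296 → 185
loan_id=111: balance < 28250 AND status IN ('default', 'grace') → 284

-26, -81, 200, 195, -188, -133, -287, -16, 133, -45, 185, 284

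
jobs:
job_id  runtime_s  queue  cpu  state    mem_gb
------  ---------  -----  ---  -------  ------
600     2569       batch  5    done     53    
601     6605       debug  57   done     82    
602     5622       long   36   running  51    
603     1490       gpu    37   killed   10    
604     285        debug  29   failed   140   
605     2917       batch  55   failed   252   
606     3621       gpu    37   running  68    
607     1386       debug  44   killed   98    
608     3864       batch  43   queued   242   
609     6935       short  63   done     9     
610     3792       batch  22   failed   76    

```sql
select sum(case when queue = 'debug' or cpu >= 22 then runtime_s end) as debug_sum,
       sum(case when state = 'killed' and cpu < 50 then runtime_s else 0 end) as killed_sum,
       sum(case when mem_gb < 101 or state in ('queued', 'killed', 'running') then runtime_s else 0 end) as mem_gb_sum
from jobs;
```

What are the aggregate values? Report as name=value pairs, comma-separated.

[debug_sum: queue = 'debug' or cpu >= 22]
job_id=600: ✗
job_id=601: ✓ → 6605
job_id=602: ✓ → 5622
job_id=603: ✓ → 1490
job_id=604: ✓ → 285
job_id=605: ✓ → 2917
job_id=606: ✓ → 3621
job_id=607: ✓ → 1386
job_id=608: ✓ → 3864
job_id=609: ✓ → 6935
job_id=610: ✓ → 3792
debug_sum = 6605 + 5622 + 1490 + 285 + 2917 + 3621 + 1386 + 3864 + 6935 + 3792 = 36517
—
[killed_sum: state = 'killed' and cpu < 50]
job_id=600: ✗
job_id=601: ✗
job_id=602: ✗
job_id=603: ✓ → 1490
job_id=604: ✗
job_id=605: ✗
job_id=606: ✗
job_id=607: ✓ → 1386
job_id=608: ✗
job_id=609: ✗
job_id=610: ✗
killed_sum = 1490 + 1386 = 2876
—
[mem_gb_sum: mem_gb < 101 or state in ('queued', 'killed', 'running')]
job_id=600: ✓ → 2569
job_id=601: ✓ → 6605
job_id=602: ✓ → 5622
job_id=603: ✓ → 1490
job_id=604: ✗
job_id=605: ✗
job_id=606: ✓ → 3621
job_id=607: ✓ → 1386
job_id=608: ✓ → 3864
job_id=609: ✓ → 6935
job_id=610: ✓ → 3792
mem_gb_sum = 2569 + 6605 + 5622 + 1490 + 3621 + 1386 + 3864 + 6935 + 3792 = 35884

debug_sum=36517, killed_sum=2876, mem_gb_sum=35884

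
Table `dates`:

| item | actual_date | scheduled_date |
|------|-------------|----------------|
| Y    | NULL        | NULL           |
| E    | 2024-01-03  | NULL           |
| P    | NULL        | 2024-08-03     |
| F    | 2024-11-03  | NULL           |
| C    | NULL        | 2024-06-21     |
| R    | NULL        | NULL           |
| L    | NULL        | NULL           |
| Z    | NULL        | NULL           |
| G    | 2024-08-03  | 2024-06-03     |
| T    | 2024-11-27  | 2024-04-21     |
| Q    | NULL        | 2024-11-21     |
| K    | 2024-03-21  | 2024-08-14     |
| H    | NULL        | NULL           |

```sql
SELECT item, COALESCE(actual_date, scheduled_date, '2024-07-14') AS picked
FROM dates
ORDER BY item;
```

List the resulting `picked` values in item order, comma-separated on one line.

item=C: actual_date=NULL, scheduled_date=2024-06-21 → 2024-06-21
item=E: actual_date=2024-01-03 → 2024-01-03
item=F: actual_date=2024-11-03 → 2024-11-03
item=G: actual_date=2024-08-03 → 2024-08-03
item=H: actual_date=NULL, scheduled_date=NULL, → literal 2024-07-14 → 2024-07-14
item=K: actual_date=2024-03-21 → 2024-03-21
item=L: actual_date=NULL, scheduled_date=NULL, → literal 2024-07-14 → 2024-07-14
item=P: actual_date=NULL, scheduled_date=2024-08-03 → 2024-08-03
item=Q: actual_date=NULL, scheduled_date=2024-11-21 → 2024-11-21
item=R: actual_date=NULL, scheduled_date=NULL, → literal 2024-07-14 → 2024-07-14
item=T: actual_date=2024-11-27 → 2024-11-27
item=Y: actual_date=NULL, scheduled_date=NULL, → literal 2024-07-14 → 2024-07-14
item=Z: actual_date=NULL, scheduled_date=NULL, → literal 2024-07-14 → 2024-07-14

2024-06-21, 2024-01-03, 2024-11-03, 2024-08-03, 2024-07-14, 2024-03-21, 2024-07-14, 2024-08-03, 2024-11-21, 2024-07-14, 2024-11-27, 2024-07-14, 2024-07-14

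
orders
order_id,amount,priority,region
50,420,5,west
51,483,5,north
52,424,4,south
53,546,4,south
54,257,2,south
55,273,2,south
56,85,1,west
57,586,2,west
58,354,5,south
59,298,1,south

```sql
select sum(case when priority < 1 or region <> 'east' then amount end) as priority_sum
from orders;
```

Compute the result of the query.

3726

order_id=50: ✓ → 420
order_id=51: ✓ → 483
order_id=52: ✓ → 424
order_id=53: ✓ → 546
order_id=54: ✓ → 257
order_id=55: ✓ → 273
order_id=56: ✓ → 85
order_id=57: ✓ → 586
order_id=58: ✓ → 354
order_id=59: ✓ → 298
priority_sum = 420 + 483 + 424 + 546 + 257 + 273 + 85 + 586 + 354 + 298 = 3726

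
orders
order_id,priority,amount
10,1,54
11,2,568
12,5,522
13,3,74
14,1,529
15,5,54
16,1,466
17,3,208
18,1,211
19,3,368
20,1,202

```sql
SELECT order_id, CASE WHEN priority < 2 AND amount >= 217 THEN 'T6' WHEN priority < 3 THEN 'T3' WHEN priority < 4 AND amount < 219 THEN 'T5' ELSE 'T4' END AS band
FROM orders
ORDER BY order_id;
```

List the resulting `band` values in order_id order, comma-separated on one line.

order_id=10: priority < 3 → T3
order_id=11: priority < 3 → T3
order_id=12: ELSE → T4
order_id=13: priority < 4 AND amount < 219 → T5
order_id=14: priority < 2 AND amount >= 217 → T6
order_id=15: ELSE → T4
order_id=16: priority < 2 AND amount >= 217 → T6
order_id=17: priority < 4 AND amount < 219 → T5
order_id=18: priority < 3 → T3
order_id=19: ELSE → T4
order_id=20: priority < 3 → T3

T3, T3, T4, T5, T6, T4, T6, T5, T3, T4, T3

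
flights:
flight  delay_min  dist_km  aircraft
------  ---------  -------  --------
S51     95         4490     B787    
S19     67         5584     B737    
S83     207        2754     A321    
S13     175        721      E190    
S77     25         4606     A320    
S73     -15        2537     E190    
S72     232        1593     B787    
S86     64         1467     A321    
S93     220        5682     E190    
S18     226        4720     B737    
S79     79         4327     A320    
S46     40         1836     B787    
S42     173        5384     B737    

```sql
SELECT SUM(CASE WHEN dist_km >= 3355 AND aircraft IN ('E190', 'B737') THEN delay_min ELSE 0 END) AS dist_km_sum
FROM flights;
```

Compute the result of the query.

686

flight=S51: ✗
flight=S19: ✓ → 67
flight=S83: ✗
flight=S13: ✗
flight=S77: ✗
flight=S73: ✗
flight=S72: ✗
flight=S86: ✗
flight=S93: ✓ → 220
flight=S18: ✓ → 226
flight=S79: ✗
flight=S46: ✗
flight=S42: ✓ → 173
dist_km_sum = 67 + 220 + 226 + 173 = 686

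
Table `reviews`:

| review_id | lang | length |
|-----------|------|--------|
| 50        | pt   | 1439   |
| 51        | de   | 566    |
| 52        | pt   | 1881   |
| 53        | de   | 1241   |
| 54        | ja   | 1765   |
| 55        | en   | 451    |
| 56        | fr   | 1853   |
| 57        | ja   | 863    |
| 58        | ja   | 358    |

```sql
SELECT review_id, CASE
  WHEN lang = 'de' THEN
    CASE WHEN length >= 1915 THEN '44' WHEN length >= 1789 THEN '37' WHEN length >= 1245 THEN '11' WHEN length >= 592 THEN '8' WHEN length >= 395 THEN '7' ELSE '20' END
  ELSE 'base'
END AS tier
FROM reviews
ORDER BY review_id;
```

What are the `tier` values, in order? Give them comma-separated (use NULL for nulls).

review_id=50: lang='pt' → outer ELSE → base
review_id=51: lang='de' → inner[length >= 395] → 7
review_id=52: lang='pt' → outer ELSE → base
review_id=53: lang='de' → inner[length >= 592] → 8
review_id=54: lang='ja' → outer ELSE → base
review_id=55: lang='en' → outer ELSE → base
review_id=56: lang='fr' → outer ELSE → base
review_id=57: lang='ja' → outer ELSE → base
review_id=58: lang='ja' → outer ELSE → base

base, 7, base, 8, base, base, base, base, base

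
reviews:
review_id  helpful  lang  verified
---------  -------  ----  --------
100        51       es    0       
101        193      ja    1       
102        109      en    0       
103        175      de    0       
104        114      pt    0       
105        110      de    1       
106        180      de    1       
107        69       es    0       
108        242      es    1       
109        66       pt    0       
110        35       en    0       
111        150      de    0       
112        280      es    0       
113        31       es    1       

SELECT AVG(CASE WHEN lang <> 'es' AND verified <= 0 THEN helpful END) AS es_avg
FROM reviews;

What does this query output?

108.1666666667

review_id=100: ✗
review_id=101: ✗
review_id=102: ✓ → 109
review_id=103: ✓ → 175
review_id=104: ✓ → 114
review_id=105: ✗
review_id=106: ✗
review_id=107: ✗
review_id=108: ✗
review_id=109: ✓ → 66
review_id=110: ✓ → 35
review_id=111: ✓ → 150
review_id=112: ✗
review_id=113: ✗
es_avg = (109 + 175 + 114 + 66 + 35 + 150) / 6 = 108.1666666667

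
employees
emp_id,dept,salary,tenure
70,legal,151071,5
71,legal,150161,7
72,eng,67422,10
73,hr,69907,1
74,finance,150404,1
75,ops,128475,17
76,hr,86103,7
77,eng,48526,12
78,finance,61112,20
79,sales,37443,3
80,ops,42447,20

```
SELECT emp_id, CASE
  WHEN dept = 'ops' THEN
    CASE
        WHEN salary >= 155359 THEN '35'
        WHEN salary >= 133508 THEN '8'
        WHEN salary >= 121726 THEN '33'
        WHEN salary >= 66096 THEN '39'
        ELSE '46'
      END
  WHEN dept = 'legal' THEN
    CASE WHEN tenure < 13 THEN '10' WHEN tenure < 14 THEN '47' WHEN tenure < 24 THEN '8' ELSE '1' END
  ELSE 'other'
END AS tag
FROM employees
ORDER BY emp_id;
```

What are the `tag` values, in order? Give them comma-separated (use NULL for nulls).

emp_id=70: dept='legal' → inner[tenure < 13] → 10
emp_id=71: dept='legal' → inner[tenure < 13] → 10
emp_id=72: dept='eng' → outer ELSE → other
emp_id=73: dept='hr' → outer ELSE → other
emp_id=74: dept='finance' → outer ELSE → other
emp_id=75: dept='ops' → inner[salary >= 121726] → 33
emp_id=76: dept='hr' → outer ELSE → other
emp_id=77: dept='eng' → outer ELSE → other
emp_id=78: dept='finance' → outer ELSE → other
emp_id=79: dept='sales' → outer ELSE → other
emp_id=80: dept='ops' → inner[ELSE] → 46

10, 10, other, other, other, 33, other, other, other, other, 46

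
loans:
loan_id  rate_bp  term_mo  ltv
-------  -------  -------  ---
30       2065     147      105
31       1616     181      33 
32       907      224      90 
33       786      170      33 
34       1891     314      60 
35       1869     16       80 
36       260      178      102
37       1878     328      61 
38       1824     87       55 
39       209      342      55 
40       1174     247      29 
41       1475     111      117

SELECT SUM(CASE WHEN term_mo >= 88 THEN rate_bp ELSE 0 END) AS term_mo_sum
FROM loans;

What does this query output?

12261

loan_id=30: ✓ → 2065
loan_id=31: ✓ → 1616
loan_id=32: ✓ → 907
loan_id=33: ✓ → 786
loan_id=34: ✓ → 1891
loan_id=35: ✗
loan_id=36: ✓ → 260
loan_id=37: ✓ → 1878
loan_id=38: ✗
loan_id=39: ✓ → 209
loan_id=40: ✓ → 1174
loan_id=41: ✓ → 1475
term_mo_sum = 2065 + 1616 + 907 + 786 + 1891 + 260 + 1878 + 209 + 1174 + 1475 = 12261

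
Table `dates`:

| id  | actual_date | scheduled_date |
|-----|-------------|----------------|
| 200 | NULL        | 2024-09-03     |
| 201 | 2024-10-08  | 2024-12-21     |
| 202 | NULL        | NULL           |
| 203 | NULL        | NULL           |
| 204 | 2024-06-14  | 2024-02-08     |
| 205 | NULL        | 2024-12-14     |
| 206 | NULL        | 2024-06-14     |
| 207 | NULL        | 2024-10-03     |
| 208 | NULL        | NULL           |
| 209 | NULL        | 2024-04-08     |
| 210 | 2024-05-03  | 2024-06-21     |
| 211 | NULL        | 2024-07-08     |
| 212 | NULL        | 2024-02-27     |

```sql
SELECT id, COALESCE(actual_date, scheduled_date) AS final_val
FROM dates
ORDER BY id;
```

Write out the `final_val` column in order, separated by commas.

id=200: actual_date=NULL, scheduled_date=2024-09-03 → 2024-09-03
id=201: actual_date=2024-10-08 → 2024-10-08
id=202: actual_date=NULL, scheduled_date=NULL (all NULL) → NULL
id=203: actual_date=NULL, scheduled_date=NULL (all NULL) → NULL
id=204: actual_date=2024-06-14 → 2024-06-14
id=205: actual_date=NULL, scheduled_date=2024-12-14 → 2024-12-14
id=206: actual_date=NULL, scheduled_date=2024-06-14 → 2024-06-14
id=207: actual_date=NULL, scheduled_date=2024-10-03 → 2024-10-03
id=208: actual_date=NULL, scheduled_date=NULL (all NULL) → NULL
id=209: actual_date=NULL, scheduled_date=2024-04-08 → 2024-04-08
id=210: actual_date=2024-05-03 → 2024-05-03
id=211: actual_date=NULL, scheduled_date=2024-07-08 → 2024-07-08
id=212: actual_date=NULL, scheduled_date=2024-02-27 → 2024-02-27

2024-09-03, 2024-10-08, NULL, NULL, 2024-06-14, 2024-12-14, 2024-06-14, 2024-10-03, NULL, 2024-04-08, 2024-05-03, 2024-07-08, 2024-02-27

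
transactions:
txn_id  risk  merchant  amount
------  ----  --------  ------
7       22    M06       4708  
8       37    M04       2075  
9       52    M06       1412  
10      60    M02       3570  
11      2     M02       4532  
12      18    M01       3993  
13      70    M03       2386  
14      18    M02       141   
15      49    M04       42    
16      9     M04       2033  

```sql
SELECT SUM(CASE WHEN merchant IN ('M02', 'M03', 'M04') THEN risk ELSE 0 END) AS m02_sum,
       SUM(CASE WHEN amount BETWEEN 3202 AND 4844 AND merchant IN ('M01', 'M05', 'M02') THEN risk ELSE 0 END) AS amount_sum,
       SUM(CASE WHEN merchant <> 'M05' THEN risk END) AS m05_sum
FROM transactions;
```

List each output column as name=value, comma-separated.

m02_sum=245, amount_sum=80, m05_sum=337

[m02_sum: merchant IN ('M02', 'M03', 'M04')]
txn_id=7: ✗
txn_id=8: ✓ → 37
txn_id=9: ✗
txn_id=10: ✓ → 60
txn_id=11: ✓ → 2
txn_id=12: ✗
txn_id=13: ✓ → 70
txn_id=14: ✓ → 18
txn_id=15: ✓ → 49
txn_id=16: ✓ → 9
m02_sum = 37 + 60 + 2 + 70 + 18 + 49 + 9 = 245
—
[amount_sum: amount BETWEEN 3202 AND 4844 AND merchant IN ('M01', 'M05', 'M02')]
txn_id=7: ✗
txn_id=8: ✗
txn_id=9: ✗
txn_id=10: ✓ → 60
txn_id=11: ✓ → 2
txn_id=12: ✓ → 18
txn_id=13: ✗
txn_id=14: ✗
txn_id=15: ✗
txn_id=16: ✗
amount_sum = 60 + 2 + 18 = 80
—
[m05_sum: merchant <> 'M05']
txn_id=7: ✓ → 22
txn_id=8: ✓ → 37
txn_id=9: ✓ → 52
txn_id=10: ✓ → 60
txn_id=11: ✓ → 2
txn_id=12: ✓ → 18
txn_id=13: ✓ → 70
txn_id=14: ✓ → 18
txn_id=15: ✓ → 49
txn_id=16: ✓ → 9
m05_sum = 22 + 37 + 52 + 60 + 2 + 18 + 70 + 18 + 49 + 9 = 337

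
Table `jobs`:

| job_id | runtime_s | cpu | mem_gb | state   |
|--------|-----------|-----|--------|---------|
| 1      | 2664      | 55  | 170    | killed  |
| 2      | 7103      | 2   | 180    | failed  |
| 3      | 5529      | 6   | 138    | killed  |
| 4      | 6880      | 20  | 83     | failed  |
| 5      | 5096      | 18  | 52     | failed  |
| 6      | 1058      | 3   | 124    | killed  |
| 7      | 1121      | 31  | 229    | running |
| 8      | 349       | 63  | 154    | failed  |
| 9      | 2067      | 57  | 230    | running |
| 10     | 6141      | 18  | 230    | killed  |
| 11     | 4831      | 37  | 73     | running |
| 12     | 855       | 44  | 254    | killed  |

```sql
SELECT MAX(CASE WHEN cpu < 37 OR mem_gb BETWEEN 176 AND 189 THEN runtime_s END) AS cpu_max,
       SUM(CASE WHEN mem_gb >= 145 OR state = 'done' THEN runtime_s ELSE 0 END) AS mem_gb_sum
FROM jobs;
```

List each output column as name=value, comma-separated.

[cpu_max: cpu < 37 OR mem_gb BETWEEN 176 AND 189]
job_id=1: ✗
job_id=2: ✓ → 7103
job_id=3: ✓ → 5529
job_id=4: ✓ → 6880
job_id=5: ✓ → 5096
job_id=6: ✓ → 1058
job_id=7: ✓ → 1121
job_id=8: ✗
job_id=9: ✗
job_id=10: ✓ → 6141
job_id=11: ✗
job_id=12: ✗
cpu_max = MAX(7103, 5529, 6880, 5096, 1058, 1121, 6141) = 7103
—
[mem_gb_sum: mem_gb >= 145 OR state = 'done']
job_id=1: ✓ → 2664
job_id=2: ✓ → 7103
job_id=3: ✗
job_id=4: ✗
job_id=5: ✗
job_id=6: ✗
job_id=7: ✓ → 1121
job_id=8: ✓ → 349
job_id=9: ✓ → 2067
job_id=10: ✓ → 6141
job_id=11: ✗
job_id=12: ✓ → 855
mem_gb_sum = 2664 + 7103 + 1121 + 349 + 2067 + 6141 + 855 = 20300

cpu_max=7103, mem_gb_sum=20300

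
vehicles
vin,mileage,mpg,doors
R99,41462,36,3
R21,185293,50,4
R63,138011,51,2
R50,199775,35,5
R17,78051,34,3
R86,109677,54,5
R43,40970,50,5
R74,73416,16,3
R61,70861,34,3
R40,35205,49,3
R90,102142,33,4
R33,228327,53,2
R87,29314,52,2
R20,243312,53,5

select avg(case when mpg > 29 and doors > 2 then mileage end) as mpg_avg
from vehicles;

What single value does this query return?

110674.8

vin=R99: ✓ → 41462
vin=R21: ✓ → 185293
vin=R63: ✗
vin=R50: ✓ → 199775
vin=R17: ✓ → 78051
vin=R86: ✓ → 109677
vin=R43: ✓ → 40970
vin=R74: ✗
vin=R61: ✓ → 70861
vin=R40: ✓ → 35205
vin=R90: ✓ → 102142
vin=R33: ✗
vin=R87: ✗
vin=R20: ✓ → 243312
mpg_avg = (41462 + 185293 + 199775 + 78051 + 109677 + 40970 + 70861 + 35205 + 102142 + 243312) / 10 = 110674.8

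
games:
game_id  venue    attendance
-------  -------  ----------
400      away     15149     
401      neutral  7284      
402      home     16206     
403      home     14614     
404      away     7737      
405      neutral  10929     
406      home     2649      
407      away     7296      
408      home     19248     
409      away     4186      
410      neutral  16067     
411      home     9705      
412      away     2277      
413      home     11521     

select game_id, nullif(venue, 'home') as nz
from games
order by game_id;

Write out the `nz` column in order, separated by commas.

game_id=400: venue=away vs home: differ → away
game_id=401: venue=neutral vs home: differ → neutral
game_id=402: venue=home vs home: equal → NULL
game_id=403: venue=home vs home: equal → NULL
game_id=404: venue=away vs home: differ → away
game_id=405: venue=neutral vs home: differ → neutral
game_id=406: venue=home vs home: equal → NULL
game_id=407: venue=away vs home: differ → away
game_id=408: venue=home vs home: equal → NULL
game_id=409: venue=away vs home: differ → away
game_id=410: venue=neutral vs home: differ → neutral
game_id=411: venue=home vs home: equal → NULL
game_id=412: venue=away vs home: differ → away
game_id=413: venue=home vs home: equal → NULL

away, neutral, NULL, NULL, away, neutral, NULL, away, NULL, away, neutral, NULL, away, NULL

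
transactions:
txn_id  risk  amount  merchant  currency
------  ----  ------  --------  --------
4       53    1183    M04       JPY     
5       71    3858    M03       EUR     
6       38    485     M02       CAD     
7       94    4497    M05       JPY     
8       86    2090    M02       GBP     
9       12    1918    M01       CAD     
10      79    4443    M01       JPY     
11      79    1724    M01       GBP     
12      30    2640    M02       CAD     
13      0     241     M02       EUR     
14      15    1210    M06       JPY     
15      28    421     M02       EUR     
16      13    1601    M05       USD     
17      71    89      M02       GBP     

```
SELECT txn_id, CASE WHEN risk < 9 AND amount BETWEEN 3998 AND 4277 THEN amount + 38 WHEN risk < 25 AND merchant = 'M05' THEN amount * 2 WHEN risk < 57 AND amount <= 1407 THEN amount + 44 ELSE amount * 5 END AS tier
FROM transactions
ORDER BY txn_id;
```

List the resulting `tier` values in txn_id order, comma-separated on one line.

1227, 19290, 529, 22485, 10450, 9590, 22215, 8620, 13200, 285, 1254, 465, 3202, 445

txn_id=4: risk < 57 AND amount <= 1407 → 1227
txn_id=5: ELSE → 19290
txn_id=6: risk < 57 AND amount <= 1407 → 529
txn_id=7: ELSE → 22485
txn_id=8: ELSE → 10450
txn_id=9: ELSE → 9590
txn_id=10: ELSE → 22215
txn_id=11: ELSE → 8620
txn_id=12: ELSE → 13200
txn_id=13: risk < 57 AND amount <= 1407 → 285
txn_id=14: risk < 57 AND amount <= 1407 → 1254
txn_id=15: risk < 57 AND amount <= 1407 → 465
txn_id=16: risk < 25 AND merchant = 'M05' → 3202
txn_id=17: ELSE → 445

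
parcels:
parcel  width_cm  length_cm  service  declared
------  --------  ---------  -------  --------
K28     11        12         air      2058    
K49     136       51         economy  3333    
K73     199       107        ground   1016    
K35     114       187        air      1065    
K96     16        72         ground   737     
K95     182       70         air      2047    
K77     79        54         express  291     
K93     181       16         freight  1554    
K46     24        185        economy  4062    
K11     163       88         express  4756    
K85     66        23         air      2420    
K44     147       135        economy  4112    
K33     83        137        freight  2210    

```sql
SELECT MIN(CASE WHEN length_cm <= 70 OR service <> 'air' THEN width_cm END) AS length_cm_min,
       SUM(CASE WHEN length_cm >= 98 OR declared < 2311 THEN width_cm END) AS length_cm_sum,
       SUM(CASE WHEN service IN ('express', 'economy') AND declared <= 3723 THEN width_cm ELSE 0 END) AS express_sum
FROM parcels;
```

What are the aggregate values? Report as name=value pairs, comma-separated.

length_cm_min=11, length_cm_sum=1036, express_sum=215

[length_cm_min: length_cm <= 70 OR service <> 'air']
parcel=K28: ✓ → 11
parcel=K49: ✓ → 136
parcel=K73: ✓ → 199
parcel=K35: ✗
parcel=K96: ✓ → 16
parcel=K95: ✓ → 182
parcel=K77: ✓ → 79
parcel=K93: ✓ → 181
parcel=K46: ✓ → 24
parcel=K11: ✓ → 163
parcel=K85: ✓ → 66
parcel=K44: ✓ → 147
parcel=K33: ✓ → 83
length_cm_min = MIN(11, 136, 199, 16, 182, 79, 181, 24, 163, 66, 147, 83) = 11
—
[length_cm_sum: length_cm >= 98 OR declared < 2311]
parcel=K28: ✓ → 11
parcel=K49: ✗
parcel=K73: ✓ → 199
parcel=K35: ✓ → 114
parcel=K96: ✓ → 16
parcel=K95: ✓ → 182
parcel=K77: ✓ → 79
parcel=K93: ✓ → 181
parcel=K46: ✓ → 24
parcel=K11: ✗
parcel=K85: ✗
parcel=K44: ✓ → 147
parcel=K33: ✓ → 83
length_cm_sum = 11 + 199 + 114 + 16 + 182 + 79 + 181 + 24 + 147 + 83 = 1036
—
[express_sum: service IN ('express', 'economy') AND declared <= 3723]
parcel=K28: ✗
parcel=K49: ✓ → 136
parcel=K73: ✗
parcel=K35: ✗
parcel=K96: ✗
parcel=K95: ✗
parcel=K77: ✓ → 79
parcel=K93: ✗
parcel=K46: ✗
parcel=K11: ✗
parcel=K85: ✗
parcel=K44: ✗
parcel=K33: ✗
express_sum = 136 + 79 = 215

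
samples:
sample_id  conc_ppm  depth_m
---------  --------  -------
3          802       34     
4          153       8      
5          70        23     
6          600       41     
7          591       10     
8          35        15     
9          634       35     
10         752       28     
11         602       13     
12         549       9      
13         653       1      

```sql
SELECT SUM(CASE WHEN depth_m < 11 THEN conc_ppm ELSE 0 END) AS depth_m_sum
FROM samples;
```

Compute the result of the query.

sample_id=3: ✗
sample_id=4: ✓ → 153
sample_id=5: ✗
sample_id=6: ✗
sample_id=7: ✓ → 591
sample_id=8: ✗
sample_id=9: ✗
sample_id=10: ✗
sample_id=11: ✗
sample_id=12: ✓ → 549
sample_id=13: ✓ → 653
depth_m_sum = 153 + 591 + 549 + 653 = 1946

1946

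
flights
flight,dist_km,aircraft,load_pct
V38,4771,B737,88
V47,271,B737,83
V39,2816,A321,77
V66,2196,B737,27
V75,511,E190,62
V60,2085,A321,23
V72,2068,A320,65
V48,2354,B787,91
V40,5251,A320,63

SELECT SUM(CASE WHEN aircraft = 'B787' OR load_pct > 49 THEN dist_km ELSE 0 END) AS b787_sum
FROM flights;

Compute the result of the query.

flight=V38: ✓ → 4771
flight=V47: ✓ → 271
flight=V39: ✓ → 2816
flight=V66: ✗
flight=V75: ✓ → 511
flight=V60: ✗
flight=V72: ✓ → 2068
flight=V48: ✓ → 2354
flight=V40: ✓ → 5251
b787_sum = 4771 + 271 + 2816 + 511 + 2068 + 2354 + 5251 = 18042

18042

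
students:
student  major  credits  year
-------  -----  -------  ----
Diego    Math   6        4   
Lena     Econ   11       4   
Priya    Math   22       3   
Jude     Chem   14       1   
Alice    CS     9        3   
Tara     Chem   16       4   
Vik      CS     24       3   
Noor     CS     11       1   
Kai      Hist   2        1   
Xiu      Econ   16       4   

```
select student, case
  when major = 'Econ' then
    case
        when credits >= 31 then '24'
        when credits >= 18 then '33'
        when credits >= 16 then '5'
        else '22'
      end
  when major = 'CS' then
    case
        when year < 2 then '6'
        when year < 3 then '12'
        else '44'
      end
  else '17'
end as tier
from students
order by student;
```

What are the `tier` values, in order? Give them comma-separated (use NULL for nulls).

44, 17, 17, 17, 22, 6, 17, 17, 44, 5

student=Alice: major='CS' → inner[ELSE] → 44
student=Diego: major='Math' → outer ELSE → 17
student=Jude: major='Chem' → outer ELSE → 17
student=Kai: major='Hist' → outer ELSE → 17
student=Lena: major='Econ' → inner[ELSE] → 22
student=Noor: major='CS' → inner[year < 2] → 6
student=Priya: major='Math' → outer ELSE → 17
student=Tara: major='Chem' → outer ELSE → 17
student=Vik: major='CS' → inner[ELSE] → 44
student=Xiu: major='Econ' → inner[credits >= 16] → 5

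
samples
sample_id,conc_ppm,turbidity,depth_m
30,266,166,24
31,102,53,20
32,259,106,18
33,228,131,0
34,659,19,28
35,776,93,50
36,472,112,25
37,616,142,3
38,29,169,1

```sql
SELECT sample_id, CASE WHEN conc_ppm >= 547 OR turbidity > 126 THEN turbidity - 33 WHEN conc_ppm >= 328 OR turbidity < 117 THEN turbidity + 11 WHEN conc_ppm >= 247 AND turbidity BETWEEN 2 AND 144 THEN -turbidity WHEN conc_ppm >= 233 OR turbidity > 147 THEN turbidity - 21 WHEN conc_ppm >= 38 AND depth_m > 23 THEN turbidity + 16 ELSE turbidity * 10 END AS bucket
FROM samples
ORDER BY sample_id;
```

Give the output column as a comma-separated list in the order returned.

133, 64, 117, 98, -14, 60, 123, 109, 136

sample_id=30: conc_ppm >= 547 OR turbidity > 126 → 133
sample_id=31: conc_ppm >= 328 OR turbidity < 117 → 64
sample_id=32: conc_ppm >= 328 OR turbidity < 117 → 117
sample_id=33: conc_ppm >= 547 OR turbidity > 126 → 98
sample_id=34: conc_ppm >= 547 OR turbidity > 126 → -14
sample_id=35: conc_ppm >= 547 OR turbidity > 126 → 60
sample_id=36: conc_ppm >= 328 OR turbidity < 117 → 123
sample_id=37: conc_ppm >= 547 OR turbidity > 126 → 109
sample_id=38: conc_ppm >= 547 OR turbidity > 126 → 136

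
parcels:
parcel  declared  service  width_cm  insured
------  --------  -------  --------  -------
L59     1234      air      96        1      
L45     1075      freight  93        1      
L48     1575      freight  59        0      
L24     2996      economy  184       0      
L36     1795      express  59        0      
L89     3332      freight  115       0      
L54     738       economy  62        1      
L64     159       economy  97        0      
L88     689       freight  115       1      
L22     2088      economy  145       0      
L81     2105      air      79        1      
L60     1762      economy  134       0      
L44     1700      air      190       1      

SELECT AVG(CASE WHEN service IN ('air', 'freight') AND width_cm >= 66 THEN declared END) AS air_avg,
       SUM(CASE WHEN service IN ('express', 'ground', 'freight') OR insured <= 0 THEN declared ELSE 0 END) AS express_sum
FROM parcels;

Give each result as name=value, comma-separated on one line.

air_avg=1689.1666666667, express_sum=15471

[air_avg: service IN ('air', 'freight') AND width_cm >= 66]
parcel=L59: ✓ → 1234
parcel=L45: ✓ → 1075
parcel=L48: ✗
parcel=L24: ✗
parcel=L36: ✗
parcel=L89: ✓ → 3332
parcel=L54: ✗
parcel=L64: ✗
parcel=L88: ✓ → 689
parcel=L22: ✗
parcel=L81: ✓ → 2105
parcel=L60: ✗
parcel=L44: ✓ → 1700
air_avg = (1234 + 1075 + 3332 + 689 + 2105 + 1700) / 6 = 1689.1666666667
—
[express_sum: service IN ('express', 'ground', 'freight') OR insured <= 0]
parcel=L59: ✗
parcel=L45: ✓ → 1075
parcel=L48: ✓ → 1575
parcel=L24: ✓ → 2996
parcel=L36: ✓ → 1795
parcel=L89: ✓ → 3332
parcel=L54: ✗
parcel=L64: ✓ → 159
parcel=L88: ✓ → 689
parcel=L22: ✓ → 2088
parcel=L81: ✗
parcel=L60: ✓ → 1762
parcel=L44: ✗
express_sum = 1075 + 1575 + 2996 + 1795 + 3332 + 159 + 689 + 2088 + 1762 = 15471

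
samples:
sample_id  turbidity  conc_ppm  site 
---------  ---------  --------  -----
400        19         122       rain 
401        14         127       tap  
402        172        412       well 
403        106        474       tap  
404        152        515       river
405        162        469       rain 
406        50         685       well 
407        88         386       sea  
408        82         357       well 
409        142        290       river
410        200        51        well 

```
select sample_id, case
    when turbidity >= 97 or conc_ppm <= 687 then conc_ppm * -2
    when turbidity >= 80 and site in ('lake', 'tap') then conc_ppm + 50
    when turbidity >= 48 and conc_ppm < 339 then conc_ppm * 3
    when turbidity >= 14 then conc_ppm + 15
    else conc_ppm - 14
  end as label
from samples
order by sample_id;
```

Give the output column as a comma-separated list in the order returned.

sample_id=400: turbidity >= 97 or conc_ppm <= 687 → -244
sample_id=401: turbidity >= 97 or conc_ppm <= 687 → -254
sample_id=402: turbidity >= 97 or conc_ppm <= 687 → -824
sample_id=403: turbidity >= 97 or conc_ppm <= 687 → -948
sample_id=404: turbidity >= 97 or conc_ppm <= 687 → -1030
sample_id=405: turbidity >= 97 or conc_ppm <= 687 → -938
sample_id=406: turbidity >= 97 or conc_ppm <= 687 → -1370
sample_id=407: turbidity >= 97 or conc_ppm <= 687 → -772
sample_id=408: turbidity >= 97 or conc_ppm <= 687 → -714
sample_id=409: turbidity >= 97 or conc_ppm <= 687 → -580
sample_id=410: turbidity >= 97 or conc_ppm <= 687 → -102

-244, -254, -824, -948, -1030, -938, -1370, -772, -714, -580, -102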